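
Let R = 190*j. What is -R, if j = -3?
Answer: 570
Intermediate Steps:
R = -570 (R = 190*(-3) = -570)
-R = -1*(-570) = 570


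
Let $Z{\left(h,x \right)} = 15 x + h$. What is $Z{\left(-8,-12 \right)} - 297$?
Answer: $-485$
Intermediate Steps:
$Z{\left(h,x \right)} = h + 15 x$
$Z{\left(-8,-12 \right)} - 297 = \left(-8 + 15 \left(-12\right)\right) - 297 = \left(-8 - 180\right) - 297 = -188 - 297 = -485$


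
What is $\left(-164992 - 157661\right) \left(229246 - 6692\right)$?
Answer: $-71807715762$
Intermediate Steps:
$\left(-164992 - 157661\right) \left(229246 - 6692\right) = \left(-322653\right) 222554 = -71807715762$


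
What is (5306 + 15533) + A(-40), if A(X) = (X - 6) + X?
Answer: 20753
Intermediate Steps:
A(X) = -6 + 2*X (A(X) = (-6 + X) + X = -6 + 2*X)
(5306 + 15533) + A(-40) = (5306 + 15533) + (-6 + 2*(-40)) = 20839 + (-6 - 80) = 20839 - 86 = 20753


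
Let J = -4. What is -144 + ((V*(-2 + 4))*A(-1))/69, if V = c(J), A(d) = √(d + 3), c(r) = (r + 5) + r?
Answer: -144 - 2*√2/23 ≈ -144.12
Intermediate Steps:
c(r) = 5 + 2*r (c(r) = (5 + r) + r = 5 + 2*r)
A(d) = √(3 + d)
V = -3 (V = 5 + 2*(-4) = 5 - 8 = -3)
-144 + ((V*(-2 + 4))*A(-1))/69 = -144 + ((-3*(-2 + 4))*√(3 - 1))/69 = -144 + ((-3*2)*√2)/69 = -144 + (-6*√2)/69 = -144 - 2*√2/23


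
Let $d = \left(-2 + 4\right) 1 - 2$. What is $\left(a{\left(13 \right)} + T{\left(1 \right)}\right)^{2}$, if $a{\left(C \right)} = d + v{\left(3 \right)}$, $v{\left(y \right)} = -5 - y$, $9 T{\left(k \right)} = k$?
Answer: $\frac{5041}{81} \approx 62.235$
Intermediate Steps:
$T{\left(k \right)} = \frac{k}{9}$
$d = 0$ ($d = 2 \cdot 1 - 2 = 2 - 2 = 0$)
$a{\left(C \right)} = -8$ ($a{\left(C \right)} = 0 - 8 = -8$)
$\left(a{\left(13 \right)} + T{\left(1 \right)}\right)^{2} = \left(-8 + \frac{1}{9} \cdot 1\right)^{2} = \left(-8 + \frac{1}{9}\right)^{2} = \left(- \frac{71}{9}\right)^{2} = \frac{5041}{81}$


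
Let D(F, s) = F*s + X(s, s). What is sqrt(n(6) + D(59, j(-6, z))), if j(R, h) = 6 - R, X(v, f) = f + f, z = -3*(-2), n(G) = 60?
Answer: 6*sqrt(22) ≈ 28.142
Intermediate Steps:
z = 6
X(v, f) = 2*f
D(F, s) = 2*s + F*s (D(F, s) = F*s + 2*s = 2*s + F*s)
sqrt(n(6) + D(59, j(-6, z))) = sqrt(60 + (6 - 1*(-6))*(2 + 59)) = sqrt(60 + (6 + 6)*61) = sqrt(60 + 12*61) = sqrt(60 + 732) = sqrt(792) = 6*sqrt(22)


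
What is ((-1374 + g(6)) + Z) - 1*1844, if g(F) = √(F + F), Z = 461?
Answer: -2757 + 2*√3 ≈ -2753.5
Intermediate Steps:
g(F) = √2*√F (g(F) = √(2*F) = √2*√F)
((-1374 + g(6)) + Z) - 1*1844 = ((-1374 + √2*√6) + 461) - 1*1844 = ((-1374 + 2*√3) + 461) - 1844 = (-913 + 2*√3) - 1844 = -2757 + 2*√3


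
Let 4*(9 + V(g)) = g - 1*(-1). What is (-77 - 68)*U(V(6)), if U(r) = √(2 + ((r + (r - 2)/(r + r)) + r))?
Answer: -10*I*√2494 ≈ -499.4*I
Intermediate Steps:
V(g) = -35/4 + g/4 (V(g) = -9 + (g - 1*(-1))/4 = -9 + (g + 1)/4 = -9 + (1 + g)/4 = -9 + (¼ + g/4) = -35/4 + g/4)
U(r) = √(2 + 2*r + (-2 + r)/(2*r)) (U(r) = √(2 + ((r + (-2 + r)/((2*r))) + r)) = √(2 + ((r + (-2 + r)*(1/(2*r))) + r)) = √(2 + ((r + (-2 + r)/(2*r)) + r)) = √(2 + (2*r + (-2 + r)/(2*r))) = √(2 + 2*r + (-2 + r)/(2*r)))
(-77 - 68)*U(V(6)) = (-77 - 68)*(√(10 - 4/(-35/4 + (¼)*6) + 8*(-35/4 + (¼)*6))/2) = -145*√(10 - 4/(-35/4 + 3/2) + 8*(-35/4 + 3/2))/2 = -145*√(10 - 4/(-29/4) + 8*(-29/4))/2 = -145*√(10 - 4*(-4/29) - 58)/2 = -145*√(10 + 16/29 - 58)/2 = -145*√(-1376/29)/2 = -145*4*I*√2494/29/2 = -10*I*√2494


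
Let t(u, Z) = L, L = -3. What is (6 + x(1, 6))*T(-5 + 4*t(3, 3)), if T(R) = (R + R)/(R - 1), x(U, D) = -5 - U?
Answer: 0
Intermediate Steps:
t(u, Z) = -3
T(R) = 2*R/(-1 + R) (T(R) = (2*R)/(-1 + R) = 2*R/(-1 + R))
(6 + x(1, 6))*T(-5 + 4*t(3, 3)) = (6 + (-5 - 1*1))*(2*(-5 + 4*(-3))/(-1 + (-5 + 4*(-3)))) = (6 + (-5 - 1))*(2*(-5 - 12)/(-1 + (-5 - 12))) = (6 - 6)*(2*(-17)/(-1 - 17)) = 0*(2*(-17)/(-18)) = 0*(2*(-17)*(-1/18)) = 0*(17/9) = 0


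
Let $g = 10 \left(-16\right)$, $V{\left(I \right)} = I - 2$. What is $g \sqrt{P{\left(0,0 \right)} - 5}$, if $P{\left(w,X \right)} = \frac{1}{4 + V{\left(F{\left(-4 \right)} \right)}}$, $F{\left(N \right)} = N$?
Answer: $- 80 i \sqrt{22} \approx - 375.23 i$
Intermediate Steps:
$V{\left(I \right)} = -2 + I$
$P{\left(w,X \right)} = - \frac{1}{2}$ ($P{\left(w,X \right)} = \frac{1}{4 - 6} = \frac{1}{-2} = - \frac{1}{2}$)
$g = -160$
$g \sqrt{P{\left(0,0 \right)} - 5} = - 160 \sqrt{- \frac{1}{2} - 5} = - 160 \sqrt{- \frac{11}{2}} = - 160 \frac{i \sqrt{22}}{2} = - 80 i \sqrt{22}$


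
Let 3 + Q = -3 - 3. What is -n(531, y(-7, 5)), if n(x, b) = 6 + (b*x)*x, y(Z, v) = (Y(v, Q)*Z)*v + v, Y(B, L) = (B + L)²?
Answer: 156488349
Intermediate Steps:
Q = -9 (Q = -3 + (-3 - 3) = -3 - 6 = -9)
y(Z, v) = v + Z*v*(-9 + v)² (y(Z, v) = ((v - 9)²*Z)*v + v = ((-9 + v)²*Z)*v + v = (Z*(-9 + v)²)*v + v = Z*v*(-9 + v)² + v = v + Z*v*(-9 + v)²)
n(x, b) = 6 + b*x²
-n(531, y(-7, 5)) = -(6 + (5*(1 - 7*(-9 + 5)²))*531²) = -(6 + (5*(1 - 7*(-4)²))*281961) = -(6 + (5*(1 - 7*16))*281961) = -(6 + (5*(1 - 112))*281961) = -(6 + (5*(-111))*281961) = -(6 - 555*281961) = -(6 - 156488355) = -1*(-156488349) = 156488349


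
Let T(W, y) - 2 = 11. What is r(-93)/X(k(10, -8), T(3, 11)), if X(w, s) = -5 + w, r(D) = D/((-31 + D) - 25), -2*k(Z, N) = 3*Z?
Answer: -93/2980 ≈ -0.031208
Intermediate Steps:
T(W, y) = 13 (T(W, y) = 2 + 11 = 13)
k(Z, N) = -3*Z/2
r(D) = D/(-56 + D)
r(-93)/X(k(10, -8), T(3, 11)) = (-93/(-56 - 93))/(-5 - 3/2*10) = (-93/(-149))/(-5 - 15) = -93*(-1/149)/(-20) = (93/149)*(-1/20) = -93/2980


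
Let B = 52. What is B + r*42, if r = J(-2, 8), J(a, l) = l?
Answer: 388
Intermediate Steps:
r = 8
B + r*42 = 52 + 8*42 = 52 + 336 = 388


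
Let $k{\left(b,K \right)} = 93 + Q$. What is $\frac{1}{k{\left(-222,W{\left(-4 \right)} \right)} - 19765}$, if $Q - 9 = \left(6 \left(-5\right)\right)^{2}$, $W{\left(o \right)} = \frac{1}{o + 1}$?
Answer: $- \frac{1}{18763} \approx -5.3296 \cdot 10^{-5}$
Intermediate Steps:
$W{\left(o \right)} = \frac{1}{1 + o}$
$Q = 909$ ($Q = 9 + \left(6 \left(-5\right)\right)^{2} = 9 + \left(-30\right)^{2} = 9 + 900 = 909$)
$k{\left(b,K \right)} = 1002$ ($k{\left(b,K \right)} = 93 + 909 = 1002$)
$\frac{1}{k{\left(-222,W{\left(-4 \right)} \right)} - 19765} = \frac{1}{1002 - 19765} = \frac{1}{-18763} = - \frac{1}{18763}$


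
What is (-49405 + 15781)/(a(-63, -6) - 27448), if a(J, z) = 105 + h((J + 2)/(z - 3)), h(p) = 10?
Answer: 3736/3037 ≈ 1.2302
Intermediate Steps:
a(J, z) = 115 (a(J, z) = 105 + 10 = 115)
(-49405 + 15781)/(a(-63, -6) - 27448) = (-49405 + 15781)/(115 - 27448) = -33624/(-27333) = -33624*(-1/27333) = 3736/3037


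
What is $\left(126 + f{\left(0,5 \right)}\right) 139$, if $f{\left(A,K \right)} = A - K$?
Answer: $16819$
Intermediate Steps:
$\left(126 + f{\left(0,5 \right)}\right) 139 = \left(126 + \left(0 - 5\right)\right) 139 = \left(126 - 5\right) 139 = 121 \cdot 139 = 16819$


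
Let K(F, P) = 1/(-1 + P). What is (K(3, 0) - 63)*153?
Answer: -9792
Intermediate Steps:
(K(3, 0) - 63)*153 = (1/(-1 + 0) - 63)*153 = (1/(-1) - 63)*153 = (-1 - 63)*153 = -64*153 = -9792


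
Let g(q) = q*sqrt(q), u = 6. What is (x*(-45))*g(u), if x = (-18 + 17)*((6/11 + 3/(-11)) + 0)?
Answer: 810*sqrt(6)/11 ≈ 180.37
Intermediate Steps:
g(q) = q**(3/2)
x = -3/11 (x = -((6*(1/11) + 3*(-1/11)) + 0) = -((6/11 - 3/11) + 0) = -(3/11 + 0) = -1*3/11 = -3/11 ≈ -0.27273)
(x*(-45))*g(u) = (-3/11*(-45))*6**(3/2) = 135*(6*sqrt(6))/11 = 810*sqrt(6)/11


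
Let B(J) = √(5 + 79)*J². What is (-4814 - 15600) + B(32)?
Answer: -20414 + 2048*√21 ≈ -11029.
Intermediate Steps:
B(J) = 2*√21*J² (B(J) = √84*J² = (2*√21)*J² = 2*√21*J²)
(-4814 - 15600) + B(32) = (-4814 - 15600) + 2*√21*32² = -20414 + 2*√21*1024 = -20414 + 2048*√21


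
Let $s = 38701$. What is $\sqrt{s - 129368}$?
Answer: $i \sqrt{90667} \approx 301.11 i$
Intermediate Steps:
$\sqrt{s - 129368} = \sqrt{38701 - 129368} = \sqrt{-90667} = i \sqrt{90667}$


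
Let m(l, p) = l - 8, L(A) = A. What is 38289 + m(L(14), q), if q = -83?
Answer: 38295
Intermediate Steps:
m(l, p) = -8 + l
38289 + m(L(14), q) = 38289 + (-8 + 14) = 38289 + 6 = 38295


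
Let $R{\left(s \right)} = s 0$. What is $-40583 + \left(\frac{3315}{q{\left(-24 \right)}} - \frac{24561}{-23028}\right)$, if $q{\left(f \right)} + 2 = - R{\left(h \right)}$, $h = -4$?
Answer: $- \frac{324229891}{7676} \approx -42239.0$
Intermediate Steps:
$R{\left(s \right)} = 0$
$q{\left(f \right)} = -2$ ($q{\left(f \right)} = -2 - 0 = -2 + 0 = -2$)
$-40583 + \left(\frac{3315}{q{\left(-24 \right)}} - \frac{24561}{-23028}\right) = -40583 + \left(\frac{3315}{-2} - \frac{24561}{-23028}\right) = -40583 + \left(3315 \left(- \frac{1}{2}\right) - - \frac{8187}{7676}\right) = -40583 + \left(- \frac{3315}{2} + \frac{8187}{7676}\right) = -40583 - \frac{12714783}{7676} = - \frac{324229891}{7676}$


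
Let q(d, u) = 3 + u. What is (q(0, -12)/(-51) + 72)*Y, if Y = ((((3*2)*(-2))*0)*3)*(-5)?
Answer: 0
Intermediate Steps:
Y = 0 (Y = (((6*(-2))*0)*3)*(-5) = (-12*0*3)*(-5) = (0*3)*(-5) = 0*(-5) = 0)
(q(0, -12)/(-51) + 72)*Y = ((3 - 12)/(-51) + 72)*0 = (-9*(-1/51) + 72)*0 = (3/17 + 72)*0 = (1227/17)*0 = 0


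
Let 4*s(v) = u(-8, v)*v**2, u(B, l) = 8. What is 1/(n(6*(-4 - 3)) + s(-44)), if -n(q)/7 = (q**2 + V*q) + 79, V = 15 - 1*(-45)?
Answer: 1/8611 ≈ 0.00011613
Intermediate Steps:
V = 60 (V = 15 + 45 = 60)
s(v) = 2*v**2 (s(v) = (8*v**2)/4 = 2*v**2)
n(q) = -553 - 420*q - 7*q**2 (n(q) = -7*((q**2 + 60*q) + 79) = -7*(79 + q**2 + 60*q) = -553 - 420*q - 7*q**2)
1/(n(6*(-4 - 3)) + s(-44)) = 1/((-553 - 2520*(-4 - 3) - 7*36*(-4 - 3)**2) + 2*(-44)**2) = 1/((-553 - 2520*(-7) - 7*(6*(-7))**2) + 2*1936) = 1/((-553 - 420*(-42) - 7*(-42)**2) + 3872) = 1/((-553 + 17640 - 7*1764) + 3872) = 1/((-553 + 17640 - 12348) + 3872) = 1/(4739 + 3872) = 1/8611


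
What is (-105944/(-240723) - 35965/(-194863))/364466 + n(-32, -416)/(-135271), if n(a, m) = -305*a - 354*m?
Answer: -2684536956730184563159/2312643512151384021414 ≈ -1.1608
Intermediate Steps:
n(a, m) = -354*m - 305*a
(-105944/(-240723) - 35965/(-194863))/364466 + n(-32, -416)/(-135271) = (-105944/(-240723) - 35965/(-194863))/364466 + (-354*(-416) - 305*(-32))/(-135271) = (-105944*(-1/240723) - 35965*(-1/194863))*(1/364466) + (147264 + 9760)*(-1/135271) = (105944/240723 + 35965/194863)*(1/364466) + 157024*(-1/135271) = (29302168367/46908005949)*(1/364466) - 157024/135271 = 29302168367/17096373296208234 - 157024/135271 = -2684536956730184563159/2312643512151384021414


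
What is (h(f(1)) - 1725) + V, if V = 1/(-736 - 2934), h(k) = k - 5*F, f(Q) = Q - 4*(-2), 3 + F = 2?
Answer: -6279371/3670 ≈ -1711.0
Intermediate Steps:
F = -1 (F = -3 + 2 = -1)
f(Q) = 8 + Q (f(Q) = Q + 8 = 8 + Q)
h(k) = 5 + k (h(k) = k - 5*(-1) = k + 5 = 5 + k)
V = -1/3670 (V = 1/(-3670) = -1/3670 ≈ -0.00027248)
(h(f(1)) - 1725) + V = ((5 + (8 + 1)) - 1725) - 1/3670 = ((5 + 9) - 1725) - 1/3670 = (14 - 1725) - 1/3670 = -1711 - 1/3670 = -6279371/3670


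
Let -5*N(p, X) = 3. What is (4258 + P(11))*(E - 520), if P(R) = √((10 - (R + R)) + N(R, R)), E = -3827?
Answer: -18509526 - 13041*I*√35/5 ≈ -1.851e+7 - 15430.0*I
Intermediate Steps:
N(p, X) = -⅗ (N(p, X) = -⅕*3 = -⅗)
P(R) = √(47/5 - 2*R) (P(R) = √((10 - (R + R)) - ⅗) = √((10 - 2*R) - ⅗) = √(47/5 - 2*R))
(4258 + P(11))*(E - 520) = (4258 + √(235 - 50*11)/5)*(-3827 - 520) = (4258 + √(235 - 550)/5)*(-4347) = (4258 + √(-315)/5)*(-4347) = (4258 + (3*I*√35)/5)*(-4347) = (4258 + 3*I*√35/5)*(-4347) = -18509526 - 13041*I*√35/5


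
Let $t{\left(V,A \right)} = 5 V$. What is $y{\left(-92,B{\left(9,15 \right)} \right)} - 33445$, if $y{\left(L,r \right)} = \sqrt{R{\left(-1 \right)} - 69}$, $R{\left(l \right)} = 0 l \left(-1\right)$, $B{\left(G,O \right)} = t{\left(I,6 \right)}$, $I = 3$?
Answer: $-33445 + i \sqrt{69} \approx -33445.0 + 8.3066 i$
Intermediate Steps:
$B{\left(G,O \right)} = 15$ ($B{\left(G,O \right)} = 5 \cdot 3 = 15$)
$R{\left(l \right)} = 0$ ($R{\left(l \right)} = 0 \left(-1\right) = 0$)
$y{\left(L,r \right)} = i \sqrt{69}$ ($y{\left(L,r \right)} = \sqrt{0 - 69} = \sqrt{-69} = i \sqrt{69}$)
$y{\left(-92,B{\left(9,15 \right)} \right)} - 33445 = i \sqrt{69} - 33445 = -33445 + i \sqrt{69}$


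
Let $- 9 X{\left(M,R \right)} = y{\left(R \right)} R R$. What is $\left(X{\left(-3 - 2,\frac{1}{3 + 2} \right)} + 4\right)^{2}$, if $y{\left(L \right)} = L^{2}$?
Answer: $\frac{506205001}{31640625} \approx 15.999$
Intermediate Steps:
$X{\left(M,R \right)} = - \frac{R^{4}}{9}$ ($X{\left(M,R \right)} = - \frac{R^{2} R R}{9} = - \frac{R^{3} R}{9} = - \frac{R^{4}}{9}$)
$\left(X{\left(-3 - 2,\frac{1}{3 + 2} \right)} + 4\right)^{2} = \left(- \frac{\left(\frac{1}{3 + 2}\right)^{4}}{9} + 4\right)^{2} = \left(- \frac{\left(\frac{1}{5}\right)^{4}}{9} + 4\right)^{2} = \left(- \frac{1}{9 \cdot 625} + 4\right)^{2} = \left(\left(- \frac{1}{9}\right) \frac{1}{625} + 4\right)^{2} = \left(- \frac{1}{5625} + 4\right)^{2} = \left(\frac{22499}{5625}\right)^{2} = \frac{506205001}{31640625}$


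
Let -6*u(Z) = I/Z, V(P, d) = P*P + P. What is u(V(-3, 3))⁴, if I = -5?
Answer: 625/1679616 ≈ 0.00037211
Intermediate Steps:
V(P, d) = P + P² (V(P, d) = P² + P = P + P²)
u(Z) = 5/(6*Z) (u(Z) = -(-5)/(6*Z) = 5/(6*Z))
u(V(-3, 3))⁴ = (5/(6*((-3*(1 - 3)))))⁴ = (5/(6*((-3*(-2)))))⁴ = ((⅚)/6)⁴ = ((⅚)*(⅙))⁴ = (5/36)⁴ = 625/1679616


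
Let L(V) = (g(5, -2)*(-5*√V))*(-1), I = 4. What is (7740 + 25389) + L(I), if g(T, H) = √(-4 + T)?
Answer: 33139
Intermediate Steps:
L(V) = 5*√V (L(V) = (√(-4 + 5)*(-5*√V))*(-1) = (√1*(-5*√V))*(-1) = (1*(-5*√V))*(-1) = -5*√V*(-1) = 5*√V)
(7740 + 25389) + L(I) = (7740 + 25389) + 5*√4 = 33129 + 5*2 = 33129 + 10 = 33139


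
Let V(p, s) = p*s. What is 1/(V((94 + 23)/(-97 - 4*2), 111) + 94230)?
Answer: 35/3293721 ≈ 1.0626e-5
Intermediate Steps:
1/(V((94 + 23)/(-97 - 4*2), 111) + 94230) = 1/(((94 + 23)/(-97 - 4*2))*111 + 94230) = 1/((117/(-97 - 8))*111 + 94230) = 1/((117/(-105))*111 + 94230) = 1/((117*(-1/105))*111 + 94230) = 1/(-39/35*111 + 94230) = 1/(-4329/35 + 94230) = 1/(3293721/35) = 35/3293721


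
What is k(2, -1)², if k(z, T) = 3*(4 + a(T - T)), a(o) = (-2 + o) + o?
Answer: 36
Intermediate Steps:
a(o) = -2 + 2*o
k(z, T) = 6 (k(z, T) = 3*(4 + (-2 + 2*(T - T))) = 3*(4 + (-2 + 2*0)) = 3*(4 + (-2 + 0)) = 3*(4 - 2) = 3*2 = 6)
k(2, -1)² = 6² = 36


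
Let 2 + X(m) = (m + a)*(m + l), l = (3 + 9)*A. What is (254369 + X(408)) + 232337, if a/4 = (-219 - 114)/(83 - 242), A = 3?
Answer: 35593504/53 ≈ 6.7158e+5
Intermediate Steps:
a = 444/53 (a = 4*((-219 - 114)/(83 - 242)) = 4*(-333/(-159)) = 4*(-333*(-1/159)) = 4*(111/53) = 444/53 ≈ 8.3774)
l = 36 (l = (3 + 9)*3 = 12*3 = 36)
X(m) = -2 + (36 + m)*(444/53 + m) (X(m) = -2 + (m + 444/53)*(m + 36) = -2 + (444/53 + m)*(36 + m) = -2 + (36 + m)*(444/53 + m))
(254369 + X(408)) + 232337 = (254369 + (15878/53 + 408**2 + (2352/53)*408)) + 232337 = (254369 + (15878/53 + 166464 + 959616/53)) + 232337 = (254369 + 9798086/53) + 232337 = 23279643/53 + 232337 = 35593504/53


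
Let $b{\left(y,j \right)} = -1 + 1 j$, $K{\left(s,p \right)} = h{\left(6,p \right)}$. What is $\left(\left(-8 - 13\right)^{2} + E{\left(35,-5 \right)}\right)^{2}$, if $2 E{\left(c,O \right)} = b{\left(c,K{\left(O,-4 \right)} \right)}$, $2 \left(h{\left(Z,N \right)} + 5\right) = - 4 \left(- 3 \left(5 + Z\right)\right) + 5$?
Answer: $\frac{3568321}{16} \approx 2.2302 \cdot 10^{5}$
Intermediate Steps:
$h{\left(Z,N \right)} = \frac{55}{2} + 6 Z$ ($h{\left(Z,N \right)} = -5 + \frac{- 4 \left(- 3 \left(5 + Z\right)\right) + 5}{2} = -5 + \frac{- 4 \left(-15 - 3 Z\right) + 5}{2} = -5 + \frac{\left(60 + 12 Z\right) + 5}{2} = -5 + \frac{65 + 12 Z}{2} = -5 + \left(\frac{65}{2} + 6 Z\right) = \frac{55}{2} + 6 Z$)
$K{\left(s,p \right)} = \frac{127}{2}$ ($K{\left(s,p \right)} = \frac{55}{2} + 6 \cdot 6 = \frac{55}{2} + 36 = \frac{127}{2}$)
$b{\left(y,j \right)} = -1 + j$
$E{\left(c,O \right)} = \frac{125}{4}$ ($E{\left(c,O \right)} = \frac{-1 + \frac{127}{2}}{2} = \frac{1}{2} \cdot \frac{125}{2} = \frac{125}{4}$)
$\left(\left(-8 - 13\right)^{2} + E{\left(35,-5 \right)}\right)^{2} = \left(\left(-8 - 13\right)^{2} + \frac{125}{4}\right)^{2} = \left(\left(-21\right)^{2} + \frac{125}{4}\right)^{2} = \left(441 + \frac{125}{4}\right)^{2} = \left(\frac{1889}{4}\right)^{2} = \frac{3568321}{16}$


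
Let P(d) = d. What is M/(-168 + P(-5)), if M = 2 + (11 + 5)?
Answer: -18/173 ≈ -0.10405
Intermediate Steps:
M = 18 (M = 2 + 16 = 18)
M/(-168 + P(-5)) = 18/(-168 - 5) = 18/(-173) = -1/173*18 = -18/173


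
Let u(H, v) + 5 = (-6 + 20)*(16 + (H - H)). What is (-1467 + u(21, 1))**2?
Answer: 1557504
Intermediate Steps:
u(H, v) = 219 (u(H, v) = -5 + (-6 + 20)*(16 + (H - H)) = -5 + 14*(16 + 0) = -5 + 14*16 = -5 + 224 = 219)
(-1467 + u(21, 1))**2 = (-1467 + 219)**2 = (-1248)**2 = 1557504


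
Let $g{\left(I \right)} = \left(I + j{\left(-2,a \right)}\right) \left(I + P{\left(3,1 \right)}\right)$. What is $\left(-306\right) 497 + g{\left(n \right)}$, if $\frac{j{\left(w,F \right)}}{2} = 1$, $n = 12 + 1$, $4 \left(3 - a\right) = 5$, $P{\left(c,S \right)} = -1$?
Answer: $-151902$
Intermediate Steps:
$a = \frac{7}{4}$ ($a = 3 - \frac{5}{4} = \frac{7}{4} \approx 1.75$)
$n = 13$
$j{\left(w,F \right)} = 2$ ($j{\left(w,F \right)} = 2 \cdot 1 = 2$)
$g{\left(I \right)} = \left(-1 + I\right) \left(2 + I\right)$ ($g{\left(I \right)} = \left(I + 2\right) \left(I - 1\right) = \left(2 + I\right) \left(-1 + I\right) = \left(-1 + I\right) \left(2 + I\right)$)
$\left(-306\right) 497 + g{\left(n \right)} = \left(-306\right) 497 + \left(-2 + 13 + 13^{2}\right) = -152082 + \left(-2 + 13 + 169\right) = -152082 + 180 = -151902$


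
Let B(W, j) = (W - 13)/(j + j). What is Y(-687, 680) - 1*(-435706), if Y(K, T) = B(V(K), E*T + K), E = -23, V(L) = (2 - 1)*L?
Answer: 7113772212/16327 ≈ 4.3571e+5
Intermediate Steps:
V(L) = L (V(L) = 1*L = L)
B(W, j) = (-13 + W)/(2*j) (B(W, j) = (-13 + W)/((2*j)) = (-13 + W)*(1/(2*j)) = (-13 + W)/(2*j))
Y(K, T) = (-13 + K)/(2*(K - 23*T)) (Y(K, T) = (-13 + K)/(2*(-23*T + K)) = (-13 + K)/(2*(K - 23*T)))
Y(-687, 680) - 1*(-435706) = (-13 - 687)/(2*(-687 - 23*680)) - 1*(-435706) = (1/2)*(-700)/(-687 - 15640) + 435706 = (1/2)*(-700)/(-16327) + 435706 = (1/2)*(-1/16327)*(-700) + 435706 = 350/16327 + 435706 = 7113772212/16327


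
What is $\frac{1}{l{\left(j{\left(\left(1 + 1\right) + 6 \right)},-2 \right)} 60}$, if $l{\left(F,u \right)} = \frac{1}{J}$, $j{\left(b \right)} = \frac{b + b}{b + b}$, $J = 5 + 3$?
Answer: $\frac{2}{15} \approx 0.13333$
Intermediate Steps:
$J = 8$
$j{\left(b \right)} = 1$ ($j{\left(b \right)} = \frac{2 b}{2 b} = 2 b \frac{1}{2 b} = 1$)
$l{\left(F,u \right)} = \frac{1}{8}$
$\frac{1}{l{\left(j{\left(\left(1 + 1\right) + 6 \right)},-2 \right)} 60} = \frac{1}{\frac{1}{8} \cdot 60} = \frac{1}{\frac{15}{2}} = \frac{2}{15}$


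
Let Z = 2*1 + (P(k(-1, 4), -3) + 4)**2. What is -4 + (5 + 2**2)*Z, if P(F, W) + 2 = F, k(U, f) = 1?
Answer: 95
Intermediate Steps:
P(F, W) = -2 + F
Z = 11 (Z = 2*1 + ((-2 + 1) + 4)**2 = 2 + (-1 + 4)**2 = 2 + 3**2 = 2 + 9 = 11)
-4 + (5 + 2**2)*Z = -4 + (5 + 2**2)*11 = -4 + (5 + 4)*11 = -4 + 9*11 = -4 + 99 = 95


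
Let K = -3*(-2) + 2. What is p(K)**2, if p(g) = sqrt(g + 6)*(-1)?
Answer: 14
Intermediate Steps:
K = 8 (K = 6 + 2 = 8)
p(g) = -sqrt(6 + g) (p(g) = sqrt(6 + g)*(-1) = -sqrt(6 + g))
p(K)**2 = (-sqrt(6 + 8))**2 = (-sqrt(14))**2 = 14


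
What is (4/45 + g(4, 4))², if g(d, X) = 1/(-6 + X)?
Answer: 1369/8100 ≈ 0.16901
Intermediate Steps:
(4/45 + g(4, 4))² = (4/45 + 1/(-6 + 4))² = (4*(1/45) + 1/(-2))² = (4/45 - ½)² = (-37/90)² = 1369/8100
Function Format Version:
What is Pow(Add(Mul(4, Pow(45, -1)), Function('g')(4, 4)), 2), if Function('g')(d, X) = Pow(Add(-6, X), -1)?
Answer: Rational(1369, 8100) ≈ 0.16901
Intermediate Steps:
Pow(Add(Mul(4, Pow(45, -1)), Function('g')(4, 4)), 2) = Pow(Add(Mul(4, Pow(45, -1)), Pow(Add(-6, 4), -1)), 2) = Pow(Add(Mul(4, Rational(1, 45)), Pow(-2, -1)), 2) = Pow(Add(Rational(4, 45), Rational(-1, 2)), 2) = Pow(Rational(-37, 90), 2) = Rational(1369, 8100)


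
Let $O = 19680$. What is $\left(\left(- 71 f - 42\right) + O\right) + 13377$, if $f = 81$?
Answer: $27264$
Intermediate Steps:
$\left(\left(- 71 f - 42\right) + O\right) + 13377 = \left(\left(\left(-71\right) 81 - 42\right) + 19680\right) + 13377 = \left(\left(-5751 - 42\right) + 19680\right) + 13377 = \left(-5793 + 19680\right) + 13377 = 13887 + 13377 = 27264$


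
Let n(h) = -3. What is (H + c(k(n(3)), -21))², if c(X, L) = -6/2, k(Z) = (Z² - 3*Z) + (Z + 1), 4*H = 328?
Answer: 6241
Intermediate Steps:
H = 82 (H = (¼)*328 = 82)
k(Z) = 1 + Z² - 2*Z (k(Z) = (Z² - 3*Z) + (1 + Z) = 1 + Z² - 2*Z)
c(X, L) = -3 (c(X, L) = -6*½ = -3)
(H + c(k(n(3)), -21))² = (82 - 3)² = 79² = 6241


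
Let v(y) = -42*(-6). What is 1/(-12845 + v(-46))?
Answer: -1/12593 ≈ -7.9409e-5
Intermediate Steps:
v(y) = 252
1/(-12845 + v(-46)) = 1/(-12845 + 252) = 1/(-12593) = -1/12593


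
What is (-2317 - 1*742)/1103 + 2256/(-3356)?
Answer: -3188593/925417 ≈ -3.4456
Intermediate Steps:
(-2317 - 1*742)/1103 + 2256/(-3356) = (-2317 - 742)*(1/1103) + 2256*(-1/3356) = -3059*1/1103 - 564/839 = -3059/1103 - 564/839 = -3188593/925417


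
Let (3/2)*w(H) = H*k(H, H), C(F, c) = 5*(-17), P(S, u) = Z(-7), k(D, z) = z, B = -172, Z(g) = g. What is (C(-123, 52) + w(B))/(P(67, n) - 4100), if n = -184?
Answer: -58913/12321 ≈ -4.7815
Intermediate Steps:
P(S, u) = -7
C(F, c) = -85
w(H) = 2*H²/3 (w(H) = 2*(H*H)/3 = 2*H²/3)
(C(-123, 52) + w(B))/(P(67, n) - 4100) = (-85 + (⅔)*(-172)²)/(-7 - 4100) = (-85 + (⅔)*29584)/(-4107) = (-85 + 59168/3)*(-1/4107) = (58913/3)*(-1/4107) = -58913/12321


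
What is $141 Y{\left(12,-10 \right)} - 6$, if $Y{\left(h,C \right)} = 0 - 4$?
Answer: $-570$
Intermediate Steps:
$Y{\left(h,C \right)} = -4$ ($Y{\left(h,C \right)} = 0 - 4 = -4$)
$141 Y{\left(12,-10 \right)} - 6 = 141 \left(-4\right) - 6 = -564 - 6 = -570$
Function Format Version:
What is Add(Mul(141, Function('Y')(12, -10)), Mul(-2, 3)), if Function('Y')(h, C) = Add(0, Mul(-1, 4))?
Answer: -570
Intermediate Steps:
Function('Y')(h, C) = -4 (Function('Y')(h, C) = Add(0, -4) = -4)
Add(Mul(141, Function('Y')(12, -10)), Mul(-2, 3)) = Add(Mul(141, -4), Mul(-2, 3)) = Add(-564, -6) = -570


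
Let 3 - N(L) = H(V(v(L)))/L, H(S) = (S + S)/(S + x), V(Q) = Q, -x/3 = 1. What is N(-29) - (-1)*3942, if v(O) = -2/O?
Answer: 9724421/2465 ≈ 3945.0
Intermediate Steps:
x = -3 (x = -3*1 = -3)
H(S) = 2*S/(-3 + S) (H(S) = (S + S)/(S - 3) = (2*S)/(-3 + S) = 2*S/(-3 + S))
N(L) = 3 + 4/(L²*(-3 - 2/L)) (N(L) = 3 - 2*(-2/L)/(-3 - 2/L)/L = 3 - (-4/(L*(-3 - 2/L)))/L = 3 - (-4)/(L²*(-3 - 2/L)) = 3 + 4/(L²*(-3 - 2/L)))
N(-29) - (-1)*3942 = (-4 + 3*(-29)*(2 + 3*(-29)))/((-29)*(2 + 3*(-29))) - (-1)*3942 = -(-4 + 3*(-29)*(2 - 87))/(29*(2 - 87)) - 1*(-3942) = -1/29*(-4 + 3*(-29)*(-85))/(-85) + 3942 = -1/29*(-1/85)*(-4 + 7395) + 3942 = -1/29*(-1/85)*7391 + 3942 = 7391/2465 + 3942 = 9724421/2465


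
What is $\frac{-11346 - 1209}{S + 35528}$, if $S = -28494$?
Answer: $- \frac{12555}{7034} \approx -1.7849$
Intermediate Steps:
$\frac{-11346 - 1209}{S + 35528} = \frac{-11346 - 1209}{-28494 + 35528} = - \frac{12555}{7034}$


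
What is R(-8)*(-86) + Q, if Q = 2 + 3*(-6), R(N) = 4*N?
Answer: 2736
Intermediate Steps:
Q = -16 (Q = 2 - 18 = -16)
R(-8)*(-86) + Q = (4*(-8))*(-86) - 16 = -32*(-86) - 16 = 2752 - 16 = 2736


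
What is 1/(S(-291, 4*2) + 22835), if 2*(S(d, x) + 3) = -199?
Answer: 2/45465 ≈ 4.3990e-5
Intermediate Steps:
S(d, x) = -205/2 (S(d, x) = -3 + (½)*(-199) = -3 - 199/2 = -205/2)
1/(S(-291, 4*2) + 22835) = 1/(-205/2 + 22835) = 1/(45465/2) = 2/45465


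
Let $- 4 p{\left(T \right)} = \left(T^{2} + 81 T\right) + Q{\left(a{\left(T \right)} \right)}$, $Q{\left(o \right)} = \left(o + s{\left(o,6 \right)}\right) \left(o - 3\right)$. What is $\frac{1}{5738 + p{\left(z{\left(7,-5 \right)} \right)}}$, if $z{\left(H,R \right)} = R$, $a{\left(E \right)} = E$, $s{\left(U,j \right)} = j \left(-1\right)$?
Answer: $\frac{1}{5811} \approx 0.00017209$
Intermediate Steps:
$s{\left(U,j \right)} = - j$
$Q{\left(o \right)} = \left(-6 + o\right) \left(-3 + o\right)$ ($Q{\left(o \right)} = \left(o - 6\right) \left(o - 3\right) = \left(o - 6\right) \left(-3 + o\right) = \left(-6 + o\right) \left(-3 + o\right)$)
$p{\left(T \right)} = - \frac{9}{2} - 18 T - \frac{T^{2}}{2}$ ($p{\left(T \right)} = - \frac{\left(T^{2} + 81 T\right) + \left(18 + T^{2} - 9 T\right)}{4} = - \frac{18 + 2 T^{2} + 72 T}{4} = - \frac{9}{2} - 18 T - \frac{T^{2}}{2}$)
$\frac{1}{5738 + p{\left(z{\left(7,-5 \right)} \right)}} = \frac{1}{5738 - \left(- \frac{171}{2} + \frac{25}{2}\right)} = \frac{1}{5738 - -73} = \frac{1}{5738 + 73} = \frac{1}{5811}$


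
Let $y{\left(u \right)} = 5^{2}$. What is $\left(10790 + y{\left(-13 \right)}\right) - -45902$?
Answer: $56717$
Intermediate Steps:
$y{\left(u \right)} = 25$
$\left(10790 + y{\left(-13 \right)}\right) - -45902 = \left(10790 + 25\right) - -45902 = 10815 + 45902 = 56717$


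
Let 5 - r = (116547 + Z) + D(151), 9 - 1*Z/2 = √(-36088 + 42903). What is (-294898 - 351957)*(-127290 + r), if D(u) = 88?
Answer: 157792514990 - 1293710*√6815 ≈ 1.5769e+11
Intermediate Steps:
Z = 18 - 2*√6815 (Z = 18 - 2*√(-36088 + 42903) = 18 - 2*√6815 ≈ -147.11)
r = -116648 + 2*√6815 (r = 5 - ((116547 + (18 - 2*√6815)) + 88) = 5 - ((116565 - 2*√6815) + 88) = 5 - (116653 - 2*√6815) = 5 + (-116653 + 2*√6815) = -116648 + 2*√6815 ≈ -1.1648e+5)
(-294898 - 351957)*(-127290 + r) = (-294898 - 351957)*(-127290 + (-116648 + 2*√6815)) = -646855*(-243938 + 2*√6815) = 157792514990 - 1293710*√6815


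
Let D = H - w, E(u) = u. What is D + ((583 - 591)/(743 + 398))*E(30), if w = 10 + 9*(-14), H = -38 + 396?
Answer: 540594/1141 ≈ 473.79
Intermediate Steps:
H = 358
w = -116 (w = 10 - 126 = -116)
D = 474 (D = 358 - 1*(-116) = 358 + 116 = 474)
D + ((583 - 591)/(743 + 398))*E(30) = 474 + ((583 - 591)/(743 + 398))*30 = 474 - 8/1141*30 = 474 - 240/1141 = 540594/1141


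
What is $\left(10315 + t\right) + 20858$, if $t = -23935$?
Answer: $7238$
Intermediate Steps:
$\left(10315 + t\right) + 20858 = \left(10315 - 23935\right) + 20858 = -13620 + 20858 = 7238$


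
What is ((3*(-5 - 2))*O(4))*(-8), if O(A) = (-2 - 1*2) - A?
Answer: -1344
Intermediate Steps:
O(A) = -4 - A (O(A) = (-2 - 2) - A = -4 - A)
((3*(-5 - 2))*O(4))*(-8) = ((3*(-5 - 2))*(-4 - 1*4))*(-8) = ((3*(-7))*(-4 - 4))*(-8) = -21*(-8)*(-8) = 168*(-8) = -1344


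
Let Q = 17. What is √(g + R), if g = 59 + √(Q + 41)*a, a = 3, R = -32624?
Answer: √(-32565 + 3*√58) ≈ 180.39*I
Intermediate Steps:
g = 59 + 3*√58 (g = 59 + √(17 + 41)*3 = 59 + √58*3 = 59 + 3*√58 ≈ 81.847)
√(g + R) = √((59 + 3*√58) - 32624) = √(-32565 + 3*√58)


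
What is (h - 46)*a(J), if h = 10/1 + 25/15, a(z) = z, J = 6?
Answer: -206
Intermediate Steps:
h = 35/3 (h = 10*1 + 25*(1/15) = 10 + 5/3 = 35/3 ≈ 11.667)
(h - 46)*a(J) = (35/3 - 46)*6 = -103/3*6 = -206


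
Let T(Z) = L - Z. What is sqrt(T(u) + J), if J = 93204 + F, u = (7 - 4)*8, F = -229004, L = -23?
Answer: I*sqrt(135847) ≈ 368.57*I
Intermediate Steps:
u = 24 (u = 3*8 = 24)
T(Z) = -23 - Z
J = -135800 (J = 93204 - 229004 = -135800)
sqrt(T(u) + J) = sqrt((-23 - 1*24) - 135800) = sqrt((-23 - 24) - 135800) = sqrt(-47 - 135800) = sqrt(-135847) = I*sqrt(135847)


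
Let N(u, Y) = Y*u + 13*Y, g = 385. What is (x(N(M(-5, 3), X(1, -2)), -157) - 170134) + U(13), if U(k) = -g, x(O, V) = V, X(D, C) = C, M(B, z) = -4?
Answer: -170676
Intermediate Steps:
N(u, Y) = 13*Y + Y*u
U(k) = -385 (U(k) = -1*385 = -385)
(x(N(M(-5, 3), X(1, -2)), -157) - 170134) + U(13) = (-157 - 170134) - 385 = -170291 - 385 = -170676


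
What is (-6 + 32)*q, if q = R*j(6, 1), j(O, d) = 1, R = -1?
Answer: -26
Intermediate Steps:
q = -1 (q = -1*1 = -1)
(-6 + 32)*q = (-6 + 32)*(-1) = 26*(-1) = -26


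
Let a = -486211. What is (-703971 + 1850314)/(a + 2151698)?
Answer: 1146343/1665487 ≈ 0.68829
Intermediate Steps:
(-703971 + 1850314)/(a + 2151698) = (-703971 + 1850314)/(-486211 + 2151698) = 1146343/1665487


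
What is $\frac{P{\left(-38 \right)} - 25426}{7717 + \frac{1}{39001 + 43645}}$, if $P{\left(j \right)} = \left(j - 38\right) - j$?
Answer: $- \frac{701499248}{212593061} \approx -3.2997$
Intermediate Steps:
$P{\left(j \right)} = -38$ ($P{\left(j \right)} = \left(j - 38\right) - j = \left(-38 + j\right) - j = -38$)
$\frac{P{\left(-38 \right)} - 25426}{7717 + \frac{1}{39001 + 43645}} = \frac{-38 - 25426}{7717 + \frac{1}{39001 + 43645}} = - \frac{25464}{7717 + \frac{1}{82646}} = - \frac{25464}{\frac{637779183}{82646}} = \left(-25464\right) \frac{82646}{637779183} = - \frac{701499248}{212593061}$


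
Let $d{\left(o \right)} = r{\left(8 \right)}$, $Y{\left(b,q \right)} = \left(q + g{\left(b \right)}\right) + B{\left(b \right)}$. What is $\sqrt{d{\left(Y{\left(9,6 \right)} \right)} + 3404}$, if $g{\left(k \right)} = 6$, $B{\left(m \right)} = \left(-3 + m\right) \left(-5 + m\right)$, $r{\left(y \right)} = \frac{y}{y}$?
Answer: $\sqrt{3405} \approx 58.352$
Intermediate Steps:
$r{\left(y \right)} = 1$
$B{\left(m \right)} = \left(-5 + m\right) \left(-3 + m\right)$
$Y{\left(b,q \right)} = 21 + q + b^{2} - 8 b$ ($Y{\left(b,q \right)} = \left(q + 6\right) + \left(15 + b^{2} - 8 b\right) = \left(6 + q\right) + \left(15 + b^{2} - 8 b\right) = 21 + q + b^{2} - 8 b$)
$d{\left(o \right)} = 1$
$\sqrt{d{\left(Y{\left(9,6 \right)} \right)} + 3404} = \sqrt{1 + 3404} = \sqrt{3405}$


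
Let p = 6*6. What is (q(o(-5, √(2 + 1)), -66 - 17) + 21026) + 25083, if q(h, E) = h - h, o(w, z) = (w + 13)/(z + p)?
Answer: 46109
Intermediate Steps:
p = 36
o(w, z) = (13 + w)/(36 + z) (o(w, z) = (w + 13)/(z + 36) = (13 + w)/(36 + z))
q(h, E) = 0
(q(o(-5, √(2 + 1)), -66 - 17) + 21026) + 25083 = (0 + 21026) + 25083 = 21026 + 25083 = 46109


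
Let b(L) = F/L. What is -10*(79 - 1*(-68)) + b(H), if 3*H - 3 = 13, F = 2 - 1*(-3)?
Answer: -23505/16 ≈ -1469.1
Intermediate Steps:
F = 5 (F = 2 + 3 = 5)
H = 16/3 (H = 1 + (1/3)*13 = 1 + 13/3 = 16/3 ≈ 5.3333)
b(L) = 5/L
-10*(79 - 1*(-68)) + b(H) = -10*(79 - 1*(-68)) + 5/(16/3) = -10*(79 + 68) + 5*(3/16) = -10*147 + 15/16 = -1470 + 15/16 = -23505/16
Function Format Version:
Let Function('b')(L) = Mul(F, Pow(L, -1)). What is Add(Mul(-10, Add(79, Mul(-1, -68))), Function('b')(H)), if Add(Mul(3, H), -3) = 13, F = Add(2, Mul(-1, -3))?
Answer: Rational(-23505, 16) ≈ -1469.1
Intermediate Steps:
F = 5 (F = Add(2, 3) = 5)
H = Rational(16, 3) (H = Add(1, Mul(Rational(1, 3), 13)) = Add(1, Rational(13, 3)) = Rational(16, 3) ≈ 5.3333)
Function('b')(L) = Mul(5, Pow(L, -1))
Add(Mul(-10, Add(79, Mul(-1, -68))), Function('b')(H)) = Add(Mul(-10, Add(79, Mul(-1, -68))), Mul(5, Pow(Rational(16, 3), -1))) = Add(Mul(-10, Add(79, 68)), Mul(5, Rational(3, 16))) = Add(Mul(-10, 147), Rational(15, 16)) = Add(-1470, Rational(15, 16)) = Rational(-23505, 16)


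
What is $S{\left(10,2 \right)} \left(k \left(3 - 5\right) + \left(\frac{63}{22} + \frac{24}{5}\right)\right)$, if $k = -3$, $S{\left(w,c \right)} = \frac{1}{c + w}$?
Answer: $\frac{501}{440} \approx 1.1386$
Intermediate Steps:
$S{\left(10,2 \right)} \left(k \left(3 - 5\right) + \left(\frac{63}{22} + \frac{24}{5}\right)\right) = \frac{- 3 \left(3 - 5\right) + \left(\frac{63}{22} + \frac{24}{5}\right)}{2 + 10} = \frac{\left(-3\right) \left(-2\right) + \left(63 \cdot \frac{1}{22} + 24 \cdot \frac{1}{5}\right)}{12} = \frac{6 + \left(\frac{63}{22} + \frac{24}{5}\right)}{12} = \frac{6 + \frac{843}{110}}{12} = \frac{1}{12} \cdot \frac{1503}{110} = \frac{501}{440}$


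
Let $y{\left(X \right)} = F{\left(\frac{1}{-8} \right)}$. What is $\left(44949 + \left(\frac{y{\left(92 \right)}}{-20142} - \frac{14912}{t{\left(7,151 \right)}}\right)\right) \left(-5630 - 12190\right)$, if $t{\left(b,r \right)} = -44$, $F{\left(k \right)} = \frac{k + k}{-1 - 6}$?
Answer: $- \frac{4214313479715}{5222} \approx -8.0703 \cdot 10^{8}$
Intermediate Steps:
$F{\left(k \right)} = - \frac{2 k}{7}$ ($F{\left(k \right)} = \frac{2 k}{-7} = 2 k \left(- \frac{1}{7}\right) = - \frac{2 k}{7}$)
$y{\left(X \right)} = \frac{1}{28}$ ($y{\left(X \right)} = - \frac{2}{7 \left(-8\right)} = \left(- \frac{2}{7}\right) \left(- \frac{1}{8}\right) = \frac{1}{28}$)
$\left(44949 + \left(\frac{y{\left(92 \right)}}{-20142} - \frac{14912}{t{\left(7,151 \right)}}\right)\right) \left(-5630 - 12190\right) = \left(44949 + \left(\frac{1}{28 \left(-20142\right)} - \frac{14912}{-44}\right)\right) \left(-5630 - 12190\right) = \left(44949 + \left(\frac{1}{28} \left(- \frac{1}{20142}\right) - - \frac{3728}{11}\right)\right) \left(-17820\right) = \left(44949 + \left(- \frac{1}{563976} + \frac{3728}{11}\right)\right) \left(-17820\right) = \left(44949 + \frac{2102502517}{6203736}\right) \left(-17820\right) = \frac{280954231981}{6203736} \left(-17820\right) = - \frac{4214313479715}{5222}$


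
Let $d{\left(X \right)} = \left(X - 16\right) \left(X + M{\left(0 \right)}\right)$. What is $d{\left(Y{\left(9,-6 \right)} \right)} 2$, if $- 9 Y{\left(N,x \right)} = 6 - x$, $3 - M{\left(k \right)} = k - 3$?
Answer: $- \frac{1456}{9} \approx -161.78$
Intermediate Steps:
$M{\left(k \right)} = 6 - k$ ($M{\left(k \right)} = 3 - \left(k - 3\right) = 3 - \left(-3 + k\right) = 6 - k$)
$Y{\left(N,x \right)} = - \frac{2}{3} + \frac{x}{9}$ ($Y{\left(N,x \right)} = - \frac{6 - x}{9} = - \frac{2}{3} + \frac{x}{9}$)
$d{\left(X \right)} = \left(-16 + X\right) \left(6 + X\right)$ ($d{\left(X \right)} = \left(X - 16\right) \left(X + \left(6 - 0\right)\right) = \left(-16 + X\right) \left(X + \left(6 + 0\right)\right) = \left(-16 + X\right) \left(X + 6\right) = \left(-16 + X\right) \left(6 + X\right)$)
$d{\left(Y{\left(9,-6 \right)} \right)} 2 = \left(-96 + \left(- \frac{2}{3} + \frac{1}{9} \left(-6\right)\right)^{2} - 10 \left(- \frac{2}{3} + \frac{1}{9} \left(-6\right)\right)\right) 2 = \left(-96 + \left(- \frac{2}{3} - \frac{2}{3}\right)^{2} - 10 \left(- \frac{2}{3} - \frac{2}{3}\right)\right) 2 = \left(-96 + \left(- \frac{4}{3}\right)^{2} - - \frac{40}{3}\right) 2 = \left(-96 + \frac{16}{9} + \frac{40}{3}\right) 2 = \left(- \frac{728}{9}\right) 2 = - \frac{1456}{9}$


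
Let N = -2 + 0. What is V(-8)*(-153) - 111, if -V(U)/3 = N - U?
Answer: 2643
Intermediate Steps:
N = -2
V(U) = 6 + 3*U (V(U) = -3*(-2 - U) = 6 + 3*U)
V(-8)*(-153) - 111 = (6 + 3*(-8))*(-153) - 111 = (6 - 24)*(-153) - 111 = -18*(-153) - 111 = 2754 - 111 = 2643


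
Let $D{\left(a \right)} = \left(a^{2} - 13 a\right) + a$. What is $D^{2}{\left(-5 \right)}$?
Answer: $7225$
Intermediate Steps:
$D{\left(a \right)} = a^{2} - 12 a$
$D^{2}{\left(-5 \right)} = \left(- 5 \left(-12 - 5\right)\right)^{2} = \left(\left(-5\right) \left(-17\right)\right)^{2} = 85^{2} = 7225$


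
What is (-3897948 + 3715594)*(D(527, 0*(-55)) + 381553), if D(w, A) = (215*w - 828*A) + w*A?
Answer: -90239335732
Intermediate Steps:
D(w, A) = -828*A + 215*w + A*w (D(w, A) = (-828*A + 215*w) + A*w = -828*A + 215*w + A*w)
(-3897948 + 3715594)*(D(527, 0*(-55)) + 381553) = (-3897948 + 3715594)*((-0*(-55) + 215*527 + (0*(-55))*527) + 381553) = -182354*((-828*0 + 113305 + 0*527) + 381553) = -182354*((0 + 113305 + 0) + 381553) = -182354*(113305 + 381553) = -182354*494858 = -90239335732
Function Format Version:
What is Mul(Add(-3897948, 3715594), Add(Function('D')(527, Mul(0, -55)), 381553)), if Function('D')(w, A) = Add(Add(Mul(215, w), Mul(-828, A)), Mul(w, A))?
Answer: -90239335732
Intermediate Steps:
Function('D')(w, A) = Add(Mul(-828, A), Mul(215, w), Mul(A, w)) (Function('D')(w, A) = Add(Add(Mul(-828, A), Mul(215, w)), Mul(A, w)) = Add(Mul(-828, A), Mul(215, w), Mul(A, w)))
Mul(Add(-3897948, 3715594), Add(Function('D')(527, Mul(0, -55)), 381553)) = Mul(Add(-3897948, 3715594), Add(Add(Mul(-828, Mul(0, -55)), Mul(215, 527), Mul(Mul(0, -55), 527)), 381553)) = Mul(-182354, Add(Add(Mul(-828, 0), 113305, Mul(0, 527)), 381553)) = Mul(-182354, Add(Add(0, 113305, 0), 381553)) = Mul(-182354, Add(113305, 381553)) = Mul(-182354, 494858) = -90239335732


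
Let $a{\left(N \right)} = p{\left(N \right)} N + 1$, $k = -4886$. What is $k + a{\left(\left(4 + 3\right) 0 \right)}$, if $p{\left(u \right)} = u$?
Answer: $-4885$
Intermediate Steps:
$a{\left(N \right)} = 1 + N^{2}$ ($a{\left(N \right)} = N N + 1 = N^{2} + 1 = 1 + N^{2}$)
$k + a{\left(\left(4 + 3\right) 0 \right)} = -4886 + \left(1 + \left(\left(4 + 3\right) 0\right)^{2}\right) = -4886 + \left(1 + \left(7 \cdot 0\right)^{2}\right) = -4886 + \left(1 + 0^{2}\right) = -4886 + \left(1 + 0\right) = -4886 + 1 = -4885$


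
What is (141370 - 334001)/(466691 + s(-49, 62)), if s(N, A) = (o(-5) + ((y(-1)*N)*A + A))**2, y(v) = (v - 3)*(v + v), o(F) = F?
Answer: -192631/588383700 ≈ -0.00032739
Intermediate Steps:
y(v) = 2*v*(-3 + v) (y(v) = (-3 + v)*(2*v) = 2*v*(-3 + v))
s(N, A) = (-5 + A + 8*A*N)**2 (s(N, A) = (-5 + (((2*(-1)*(-3 - 1))*N)*A + A))**2 = (-5 + (((2*(-1)*(-4))*N)*A + A))**2 = (-5 + ((8*N)*A + A))**2 = (-5 + (8*A*N + A))**2 = (-5 + (A + 8*A*N))**2 = (-5 + A + 8*A*N)**2)
(141370 - 334001)/(466691 + s(-49, 62)) = (141370 - 334001)/(466691 + (5 - 1*62 - 8*62*(-49))**2) = -192631/(466691 + (5 - 62 + 24304)**2) = -192631/(466691 + 24247**2) = -192631/(466691 + 587917009) = -192631/588383700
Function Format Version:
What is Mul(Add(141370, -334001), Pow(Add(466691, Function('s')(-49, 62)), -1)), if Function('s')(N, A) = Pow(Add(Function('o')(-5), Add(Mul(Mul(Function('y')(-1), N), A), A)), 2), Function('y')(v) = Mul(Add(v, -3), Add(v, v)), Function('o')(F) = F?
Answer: Rational(-192631, 588383700) ≈ -0.00032739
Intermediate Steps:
Function('y')(v) = Mul(2, v, Add(-3, v)) (Function('y')(v) = Mul(Add(-3, v), Mul(2, v)) = Mul(2, v, Add(-3, v)))
Function('s')(N, A) = Pow(Add(-5, A, Mul(8, A, N)), 2) (Function('s')(N, A) = Pow(Add(-5, Add(Mul(Mul(Mul(2, -1, Add(-3, -1)), N), A), A)), 2) = Pow(Add(-5, Add(Mul(Mul(Mul(2, -1, -4), N), A), A)), 2) = Pow(Add(-5, Add(Mul(Mul(8, N), A), A)), 2) = Pow(Add(-5, Add(Mul(8, A, N), A)), 2) = Pow(Add(-5, Add(A, Mul(8, A, N))), 2) = Pow(Add(-5, A, Mul(8, A, N)), 2))
Mul(Add(141370, -334001), Pow(Add(466691, Function('s')(-49, 62)), -1)) = Mul(Add(141370, -334001), Pow(Add(466691, Pow(Add(5, Mul(-1, 62), Mul(-8, 62, -49)), 2)), -1)) = Mul(-192631, Pow(Add(466691, Pow(Add(5, -62, 24304), 2)), -1)) = Mul(-192631, Pow(Add(466691, Pow(24247, 2)), -1)) = Mul(-192631, Pow(Add(466691, 587917009), -1)) = Mul(-192631, Pow(588383700, -1)) = Mul(-192631, Rational(1, 588383700)) = Rational(-192631, 588383700)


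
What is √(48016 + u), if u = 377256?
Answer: 2*√106318 ≈ 652.13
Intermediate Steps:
√(48016 + u) = √(48016 + 377256) = √425272 = 2*√106318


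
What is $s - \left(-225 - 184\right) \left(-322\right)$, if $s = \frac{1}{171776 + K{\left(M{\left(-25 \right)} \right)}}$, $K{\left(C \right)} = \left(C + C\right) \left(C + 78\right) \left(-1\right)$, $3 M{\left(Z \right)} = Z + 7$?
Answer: $- \frac{22736342719}{172640} \approx -1.317 \cdot 10^{5}$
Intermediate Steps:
$M{\left(Z \right)} = \frac{7}{3} + \frac{Z}{3}$ ($M{\left(Z \right)} = \frac{Z + 7}{3} = \frac{7 + Z}{3} = \frac{7}{3} + \frac{Z}{3}$)
$K{\left(C \right)} = - 2 C \left(78 + C\right)$ ($K{\left(C \right)} = 2 C \left(78 + C\right) \left(-1\right) = - 2 C \left(78 + C\right)$)
$s = \frac{1}{172640}$ ($s = \frac{1}{171776 - 2 \left(\frac{7}{3} + \frac{1}{3} \left(-25\right)\right) \left(78 + \left(\frac{7}{3} + \frac{1}{3} \left(-25\right)\right)\right)} = \frac{1}{171776 - 2 \left(\frac{7}{3} - \frac{25}{3}\right) \left(78 + \left(\frac{7}{3} - \frac{25}{3}\right)\right)} = \frac{1}{171776 - - 12 \left(78 - 6\right)} = \frac{1}{171776 - \left(-12\right) 72} = \frac{1}{171776 + 864} = \frac{1}{172640} \approx 5.7924 \cdot 10^{-6}$)
$s - \left(-225 - 184\right) \left(-322\right) = \frac{1}{172640} - \left(-225 - 184\right) \left(-322\right) = \frac{1}{172640} - \left(-409\right) \left(-322\right) = \frac{1}{172640} - 131698 = - \frac{22736342719}{172640}$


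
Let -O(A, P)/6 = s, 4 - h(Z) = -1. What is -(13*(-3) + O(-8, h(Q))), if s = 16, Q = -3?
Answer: 135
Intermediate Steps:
h(Z) = 5 (h(Z) = 4 - 1*(-1) = 4 + 1 = 5)
O(A, P) = -96 (O(A, P) = -6*16 = -96)
-(13*(-3) + O(-8, h(Q))) = -(13*(-3) - 96) = -(-39 - 96) = -1*(-135) = 135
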